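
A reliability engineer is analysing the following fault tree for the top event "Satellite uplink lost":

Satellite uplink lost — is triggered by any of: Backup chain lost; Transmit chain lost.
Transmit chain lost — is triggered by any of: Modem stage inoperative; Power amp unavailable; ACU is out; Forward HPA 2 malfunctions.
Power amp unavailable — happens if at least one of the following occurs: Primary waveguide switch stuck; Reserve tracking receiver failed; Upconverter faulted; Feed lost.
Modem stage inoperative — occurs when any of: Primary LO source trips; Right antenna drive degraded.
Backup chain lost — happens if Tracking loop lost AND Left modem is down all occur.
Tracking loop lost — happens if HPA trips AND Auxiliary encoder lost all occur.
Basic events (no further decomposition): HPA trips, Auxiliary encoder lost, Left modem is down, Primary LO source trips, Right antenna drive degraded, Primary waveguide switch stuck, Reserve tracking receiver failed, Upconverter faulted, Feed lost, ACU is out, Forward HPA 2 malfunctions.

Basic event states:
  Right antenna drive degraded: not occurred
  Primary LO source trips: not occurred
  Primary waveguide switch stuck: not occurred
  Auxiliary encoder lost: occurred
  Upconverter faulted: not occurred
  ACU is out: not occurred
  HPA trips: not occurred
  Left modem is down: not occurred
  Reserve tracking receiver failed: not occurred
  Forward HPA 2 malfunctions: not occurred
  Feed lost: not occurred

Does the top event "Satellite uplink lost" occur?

No

Tracking loop lost [AND]: HPA trips=not, Auxiliary encoder lost=occurs → not all inputs occur → does not occur.
Backup chain lost [AND]: Tracking loop lost=not, Left modem is down=not → not all inputs occur → does not occur.
Modem stage inoperative [OR]: Primary LO source trips=not, Right antenna drive degraded=not → no input occurs → does not occur.
Power amp unavailable [OR]: Primary waveguide switch stuck=not, Reserve tracking receiver failed=not, Upconverter faulted=not, Feed lost=not → no input occurs → does not occur.
Transmit chain lost [OR]: Modem stage inoperative=not, Power amp unavailable=not, ACU is out=not, Forward HPA 2 malfunctions=not → no input occurs → does not occur.
Satellite uplink lost [OR]: Backup chain lost=not, Transmit chain lost=not → no input occurs → does not occur.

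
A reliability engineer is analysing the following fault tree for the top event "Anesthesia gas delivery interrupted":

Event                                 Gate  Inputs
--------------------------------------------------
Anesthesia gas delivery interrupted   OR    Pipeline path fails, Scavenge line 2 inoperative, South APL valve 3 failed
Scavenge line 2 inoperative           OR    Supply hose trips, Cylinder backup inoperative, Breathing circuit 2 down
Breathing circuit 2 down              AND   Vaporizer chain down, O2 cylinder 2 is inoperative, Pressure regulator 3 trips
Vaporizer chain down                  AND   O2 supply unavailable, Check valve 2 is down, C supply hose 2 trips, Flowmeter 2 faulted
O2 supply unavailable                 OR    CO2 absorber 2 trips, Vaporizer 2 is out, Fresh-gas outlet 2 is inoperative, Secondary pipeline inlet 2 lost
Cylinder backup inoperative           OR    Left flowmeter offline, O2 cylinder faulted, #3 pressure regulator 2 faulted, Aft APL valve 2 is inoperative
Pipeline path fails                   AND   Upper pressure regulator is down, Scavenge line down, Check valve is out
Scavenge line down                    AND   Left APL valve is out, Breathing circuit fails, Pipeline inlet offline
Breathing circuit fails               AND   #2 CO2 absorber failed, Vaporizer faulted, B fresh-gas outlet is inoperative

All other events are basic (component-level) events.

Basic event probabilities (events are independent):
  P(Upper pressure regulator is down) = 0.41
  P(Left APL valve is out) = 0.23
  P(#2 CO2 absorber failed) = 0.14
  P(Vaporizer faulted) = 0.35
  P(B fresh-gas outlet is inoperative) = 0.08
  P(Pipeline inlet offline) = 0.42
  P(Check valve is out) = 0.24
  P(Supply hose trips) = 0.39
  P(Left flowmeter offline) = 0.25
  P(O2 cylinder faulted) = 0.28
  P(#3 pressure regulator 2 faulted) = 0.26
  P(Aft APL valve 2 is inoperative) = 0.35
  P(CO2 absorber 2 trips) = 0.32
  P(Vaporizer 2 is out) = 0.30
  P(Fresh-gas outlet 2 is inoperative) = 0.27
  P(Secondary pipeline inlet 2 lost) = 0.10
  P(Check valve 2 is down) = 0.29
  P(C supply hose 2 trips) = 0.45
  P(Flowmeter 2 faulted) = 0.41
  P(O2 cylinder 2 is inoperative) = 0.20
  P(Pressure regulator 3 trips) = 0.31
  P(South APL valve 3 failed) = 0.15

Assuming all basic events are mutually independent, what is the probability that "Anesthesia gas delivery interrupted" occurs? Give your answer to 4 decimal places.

0.8656

P(Breathing circuit fails) [AND] = 0.14 × 0.35 × 0.08 = 0.003920
P(Scavenge line down) [AND] = 0.23 × 0.003920 × 0.42 = 0.000379
P(Pipeline path fails) [AND] = 0.41 × 0.000379 × 0.24 = 0.000037
P(Cylinder backup inoperative) [OR] = 1 − (1−0.25) × (1−0.28) × (1−0.26) × (1−0.35) = 0.740260
P(O2 supply unavailable) [OR] = 1 − (1−0.32) × (1−0.30) × (1−0.27) × (1−0.10) = 0.687268
P(Vaporizer chain down) [AND] = 0.687268 × 0.29 × 0.45 × 0.41 = 0.036772
P(Breathing circuit 2 down) [AND] = 0.036772 × 0.20 × 0.31 = 0.002280
P(Scavenge line 2 inoperative) [OR] = 1 − (1−0.39) × (1−0.740260) × (1−0.002280) = 0.841920
P(Anesthesia gas delivery interrupted) [OR] = 1 − (1−0.000037) × (1−0.841920) × (1−0.15) = 0.865637
Rounded to 4 decimal places: P(Anesthesia gas delivery interrupted) ≈ 0.8656.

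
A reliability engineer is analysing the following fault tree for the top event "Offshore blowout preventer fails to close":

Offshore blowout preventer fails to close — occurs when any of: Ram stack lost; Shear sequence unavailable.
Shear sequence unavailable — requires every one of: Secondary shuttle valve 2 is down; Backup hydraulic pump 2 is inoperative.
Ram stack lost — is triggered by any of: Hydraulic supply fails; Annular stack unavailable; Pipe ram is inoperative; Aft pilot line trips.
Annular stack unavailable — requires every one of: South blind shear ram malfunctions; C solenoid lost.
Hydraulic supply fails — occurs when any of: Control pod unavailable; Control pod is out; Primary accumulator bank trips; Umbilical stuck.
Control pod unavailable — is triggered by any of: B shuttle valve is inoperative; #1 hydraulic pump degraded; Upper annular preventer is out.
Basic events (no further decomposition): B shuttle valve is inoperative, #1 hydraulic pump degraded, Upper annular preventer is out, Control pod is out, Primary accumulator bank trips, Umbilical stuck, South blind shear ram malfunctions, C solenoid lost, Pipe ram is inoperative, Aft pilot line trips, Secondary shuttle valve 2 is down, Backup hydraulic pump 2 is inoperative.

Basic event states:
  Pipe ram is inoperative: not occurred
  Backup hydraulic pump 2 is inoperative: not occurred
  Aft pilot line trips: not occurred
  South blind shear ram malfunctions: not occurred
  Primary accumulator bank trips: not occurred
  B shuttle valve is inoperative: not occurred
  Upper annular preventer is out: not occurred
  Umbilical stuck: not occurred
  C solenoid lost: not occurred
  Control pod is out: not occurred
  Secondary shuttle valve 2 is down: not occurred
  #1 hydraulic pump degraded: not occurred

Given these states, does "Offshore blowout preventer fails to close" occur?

Control pod unavailable [OR]: B shuttle valve is inoperative=not, #1 hydraulic pump degraded=not, Upper annular preventer is out=not → no input occurs → does not occur.
Hydraulic supply fails [OR]: Control pod unavailable=not, Control pod is out=not, Primary accumulator bank trips=not, Umbilical stuck=not → no input occurs → does not occur.
Annular stack unavailable [AND]: South blind shear ram malfunctions=not, C solenoid lost=not → not all inputs occur → does not occur.
Ram stack lost [OR]: Hydraulic supply fails=not, Annular stack unavailable=not, Pipe ram is inoperative=not, Aft pilot line trips=not → no input occurs → does not occur.
Shear sequence unavailable [AND]: Secondary shuttle valve 2 is down=not, Backup hydraulic pump 2 is inoperative=not → not all inputs occur → does not occur.
Offshore blowout preventer fails to close [OR]: Ram stack lost=not, Shear sequence unavailable=not → no input occurs → does not occur.

No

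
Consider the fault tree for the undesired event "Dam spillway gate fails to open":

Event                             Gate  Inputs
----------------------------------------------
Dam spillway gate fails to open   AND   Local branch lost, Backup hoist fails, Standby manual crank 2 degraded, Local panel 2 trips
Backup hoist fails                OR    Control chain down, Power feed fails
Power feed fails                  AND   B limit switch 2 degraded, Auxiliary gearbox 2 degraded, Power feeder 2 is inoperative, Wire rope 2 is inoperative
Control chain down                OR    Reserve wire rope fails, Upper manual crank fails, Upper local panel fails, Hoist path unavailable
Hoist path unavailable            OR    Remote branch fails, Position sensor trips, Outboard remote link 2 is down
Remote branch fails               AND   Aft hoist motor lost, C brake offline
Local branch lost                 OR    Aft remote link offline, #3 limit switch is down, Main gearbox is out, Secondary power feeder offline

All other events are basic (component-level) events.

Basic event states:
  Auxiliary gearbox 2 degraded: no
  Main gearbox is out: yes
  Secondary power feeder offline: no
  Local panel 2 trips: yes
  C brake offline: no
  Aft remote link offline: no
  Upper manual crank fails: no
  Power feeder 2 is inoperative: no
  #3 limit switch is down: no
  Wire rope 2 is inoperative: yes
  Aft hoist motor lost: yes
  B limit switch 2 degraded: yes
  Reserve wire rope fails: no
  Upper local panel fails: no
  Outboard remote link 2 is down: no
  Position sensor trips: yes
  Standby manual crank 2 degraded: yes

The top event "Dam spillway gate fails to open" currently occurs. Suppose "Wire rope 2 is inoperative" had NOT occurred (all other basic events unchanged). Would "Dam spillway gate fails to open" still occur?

Yes

Counterfactual: set "Wire rope 2 is inoperative" to not occurred.
Local branch lost [OR]: Aft remote link offline=not, #3 limit switch is down=not, Main gearbox is out=occurs, Secondary power feeder offline=not → at least one input occurs → occurs.
Remote branch fails [AND]: Aft hoist motor lost=occurs, C brake offline=not → not all inputs occur → does not occur.
Hoist path unavailable [OR]: Remote branch fails=not, Position sensor trips=occurs, Outboard remote link 2 is down=not → at least one input occurs → occurs.
Control chain down [OR]: Reserve wire rope fails=not, Upper manual crank fails=not, Upper local panel fails=not, Hoist path unavailable=occurs → at least one input occurs → occurs.
Power feed fails [AND]: B limit switch 2 degraded=occurs, Auxiliary gearbox 2 degraded=not, Power feeder 2 is inoperative=not, Wire rope 2 is inoperative=not → not all inputs occur → does not occur.
Backup hoist fails [OR]: Control chain down=occurs, Power feed fails=not → at least one input occurs → occurs.
Dam spillway gate fails to open [AND]: Local branch lost=occurs, Backup hoist fails=occurs, Standby manual crank 2 degraded=occurs, Local panel 2 trips=occurs → all inputs occur → occurs.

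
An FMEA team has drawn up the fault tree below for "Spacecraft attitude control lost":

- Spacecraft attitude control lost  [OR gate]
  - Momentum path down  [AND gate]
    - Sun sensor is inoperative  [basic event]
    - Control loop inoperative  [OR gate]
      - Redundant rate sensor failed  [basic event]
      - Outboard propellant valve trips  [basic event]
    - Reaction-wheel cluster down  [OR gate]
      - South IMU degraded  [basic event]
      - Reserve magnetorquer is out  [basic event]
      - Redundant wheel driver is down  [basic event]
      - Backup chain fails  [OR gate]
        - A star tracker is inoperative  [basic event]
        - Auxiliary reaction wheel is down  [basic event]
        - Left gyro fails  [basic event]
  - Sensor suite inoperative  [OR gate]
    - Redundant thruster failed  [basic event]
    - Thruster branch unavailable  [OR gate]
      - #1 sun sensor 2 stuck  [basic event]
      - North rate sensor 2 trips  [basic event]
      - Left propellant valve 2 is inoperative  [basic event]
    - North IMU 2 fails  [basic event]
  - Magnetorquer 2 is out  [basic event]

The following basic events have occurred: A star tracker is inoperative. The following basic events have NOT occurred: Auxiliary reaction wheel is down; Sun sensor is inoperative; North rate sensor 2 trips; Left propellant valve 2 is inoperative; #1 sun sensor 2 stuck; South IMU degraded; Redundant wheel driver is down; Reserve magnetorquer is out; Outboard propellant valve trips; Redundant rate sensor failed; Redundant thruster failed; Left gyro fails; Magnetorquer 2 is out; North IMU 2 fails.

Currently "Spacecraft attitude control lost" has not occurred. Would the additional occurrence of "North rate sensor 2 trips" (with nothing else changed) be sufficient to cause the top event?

Counterfactual: set "North rate sensor 2 trips" to occurred.
Control loop inoperative [OR]: Redundant rate sensor failed=not, Outboard propellant valve trips=not → no input occurs → does not occur.
Backup chain fails [OR]: A star tracker is inoperative=occurs, Auxiliary reaction wheel is down=not, Left gyro fails=not → at least one input occurs → occurs.
Reaction-wheel cluster down [OR]: South IMU degraded=not, Reserve magnetorquer is out=not, Redundant wheel driver is down=not, Backup chain fails=occurs → at least one input occurs → occurs.
Momentum path down [AND]: Sun sensor is inoperative=not, Control loop inoperative=not, Reaction-wheel cluster down=occurs → not all inputs occur → does not occur.
Thruster branch unavailable [OR]: #1 sun sensor 2 stuck=not, North rate sensor 2 trips=occurs, Left propellant valve 2 is inoperative=not → at least one input occurs → occurs.
Sensor suite inoperative [OR]: Redundant thruster failed=not, Thruster branch unavailable=occurs, North IMU 2 fails=not → at least one input occurs → occurs.
Spacecraft attitude control lost [OR]: Momentum path down=not, Sensor suite inoperative=occurs, Magnetorquer 2 is out=not → at least one input occurs → occurs.

Yes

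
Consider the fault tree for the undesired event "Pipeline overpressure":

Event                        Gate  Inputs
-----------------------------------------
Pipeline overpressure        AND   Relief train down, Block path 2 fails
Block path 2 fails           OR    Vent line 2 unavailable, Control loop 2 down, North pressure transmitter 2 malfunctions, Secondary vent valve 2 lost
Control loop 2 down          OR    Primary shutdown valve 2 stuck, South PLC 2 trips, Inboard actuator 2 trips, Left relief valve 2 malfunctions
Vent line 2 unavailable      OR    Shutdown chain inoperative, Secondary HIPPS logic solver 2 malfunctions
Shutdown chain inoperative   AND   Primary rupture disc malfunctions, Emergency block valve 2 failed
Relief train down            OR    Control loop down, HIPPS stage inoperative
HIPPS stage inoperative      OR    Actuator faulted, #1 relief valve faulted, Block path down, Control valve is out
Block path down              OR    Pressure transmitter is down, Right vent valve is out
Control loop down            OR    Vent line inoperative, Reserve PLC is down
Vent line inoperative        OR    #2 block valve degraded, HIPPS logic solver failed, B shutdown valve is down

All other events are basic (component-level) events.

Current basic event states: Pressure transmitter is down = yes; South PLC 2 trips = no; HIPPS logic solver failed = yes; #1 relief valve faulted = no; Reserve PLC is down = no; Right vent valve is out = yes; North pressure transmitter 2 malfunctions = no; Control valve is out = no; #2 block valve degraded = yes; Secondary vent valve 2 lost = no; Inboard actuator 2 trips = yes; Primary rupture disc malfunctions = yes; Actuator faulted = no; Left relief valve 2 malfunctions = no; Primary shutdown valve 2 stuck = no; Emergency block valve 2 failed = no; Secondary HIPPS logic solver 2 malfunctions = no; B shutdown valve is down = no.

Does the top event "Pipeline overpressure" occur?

Vent line inoperative [OR]: #2 block valve degraded=occurs, HIPPS logic solver failed=occurs, B shutdown valve is down=not → at least one input occurs → occurs.
Control loop down [OR]: Vent line inoperative=occurs, Reserve PLC is down=not → at least one input occurs → occurs.
Block path down [OR]: Pressure transmitter is down=occurs, Right vent valve is out=occurs → at least one input occurs → occurs.
HIPPS stage inoperative [OR]: Actuator faulted=not, #1 relief valve faulted=not, Block path down=occurs, Control valve is out=not → at least one input occurs → occurs.
Relief train down [OR]: Control loop down=occurs, HIPPS stage inoperative=occurs → at least one input occurs → occurs.
Shutdown chain inoperative [AND]: Primary rupture disc malfunctions=occurs, Emergency block valve 2 failed=not → not all inputs occur → does not occur.
Vent line 2 unavailable [OR]: Shutdown chain inoperative=not, Secondary HIPPS logic solver 2 malfunctions=not → no input occurs → does not occur.
Control loop 2 down [OR]: Primary shutdown valve 2 stuck=not, South PLC 2 trips=not, Inboard actuator 2 trips=occurs, Left relief valve 2 malfunctions=not → at least one input occurs → occurs.
Block path 2 fails [OR]: Vent line 2 unavailable=not, Control loop 2 down=occurs, North pressure transmitter 2 malfunctions=not, Secondary vent valve 2 lost=not → at least one input occurs → occurs.
Pipeline overpressure [AND]: Relief train down=occurs, Block path 2 fails=occurs → all inputs occur → occurs.

Yes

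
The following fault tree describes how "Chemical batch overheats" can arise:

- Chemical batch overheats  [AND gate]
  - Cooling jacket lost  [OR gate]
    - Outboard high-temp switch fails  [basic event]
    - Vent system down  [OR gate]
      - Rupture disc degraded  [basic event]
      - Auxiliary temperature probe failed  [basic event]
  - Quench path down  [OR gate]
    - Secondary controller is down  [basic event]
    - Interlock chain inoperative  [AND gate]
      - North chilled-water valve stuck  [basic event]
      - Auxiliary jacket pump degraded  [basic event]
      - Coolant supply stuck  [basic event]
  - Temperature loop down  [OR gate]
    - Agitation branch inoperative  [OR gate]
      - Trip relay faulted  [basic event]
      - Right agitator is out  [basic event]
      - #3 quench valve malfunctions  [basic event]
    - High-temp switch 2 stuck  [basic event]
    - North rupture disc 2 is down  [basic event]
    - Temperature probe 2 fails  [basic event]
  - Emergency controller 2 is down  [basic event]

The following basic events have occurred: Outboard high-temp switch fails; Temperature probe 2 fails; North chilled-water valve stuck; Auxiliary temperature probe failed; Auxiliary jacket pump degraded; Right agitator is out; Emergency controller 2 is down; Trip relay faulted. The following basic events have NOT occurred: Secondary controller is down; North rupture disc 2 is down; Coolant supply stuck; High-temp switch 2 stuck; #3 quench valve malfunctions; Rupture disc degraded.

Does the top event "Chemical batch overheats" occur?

Vent system down [OR]: Rupture disc degraded=not, Auxiliary temperature probe failed=occurs → at least one input occurs → occurs.
Cooling jacket lost [OR]: Outboard high-temp switch fails=occurs, Vent system down=occurs → at least one input occurs → occurs.
Interlock chain inoperative [AND]: North chilled-water valve stuck=occurs, Auxiliary jacket pump degraded=occurs, Coolant supply stuck=not → not all inputs occur → does not occur.
Quench path down [OR]: Secondary controller is down=not, Interlock chain inoperative=not → no input occurs → does not occur.
Agitation branch inoperative [OR]: Trip relay faulted=occurs, Right agitator is out=occurs, #3 quench valve malfunctions=not → at least one input occurs → occurs.
Temperature loop down [OR]: Agitation branch inoperative=occurs, High-temp switch 2 stuck=not, North rupture disc 2 is down=not, Temperature probe 2 fails=occurs → at least one input occurs → occurs.
Chemical batch overheats [AND]: Cooling jacket lost=occurs, Quench path down=not, Temperature loop down=occurs, Emergency controller 2 is down=occurs → not all inputs occur → does not occur.

No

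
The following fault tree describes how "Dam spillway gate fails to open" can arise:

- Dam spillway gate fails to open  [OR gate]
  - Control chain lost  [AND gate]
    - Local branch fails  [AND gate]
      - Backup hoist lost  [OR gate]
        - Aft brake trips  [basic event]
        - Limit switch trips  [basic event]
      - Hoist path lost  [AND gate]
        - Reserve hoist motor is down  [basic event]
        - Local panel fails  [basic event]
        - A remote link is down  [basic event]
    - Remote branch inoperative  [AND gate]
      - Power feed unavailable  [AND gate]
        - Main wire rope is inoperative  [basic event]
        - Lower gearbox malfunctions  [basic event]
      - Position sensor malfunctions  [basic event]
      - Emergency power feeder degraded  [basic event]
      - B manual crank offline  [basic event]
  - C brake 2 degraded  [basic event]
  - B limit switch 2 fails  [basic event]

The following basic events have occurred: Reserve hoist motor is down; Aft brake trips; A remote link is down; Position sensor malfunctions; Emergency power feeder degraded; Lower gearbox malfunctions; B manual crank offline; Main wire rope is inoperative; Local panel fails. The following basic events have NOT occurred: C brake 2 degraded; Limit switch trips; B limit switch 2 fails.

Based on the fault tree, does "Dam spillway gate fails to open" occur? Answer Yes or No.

Backup hoist lost [OR]: Aft brake trips=occurs, Limit switch trips=not → at least one input occurs → occurs.
Hoist path lost [AND]: Reserve hoist motor is down=occurs, Local panel fails=occurs, A remote link is down=occurs → all inputs occur → occurs.
Local branch fails [AND]: Backup hoist lost=occurs, Hoist path lost=occurs → all inputs occur → occurs.
Power feed unavailable [AND]: Main wire rope is inoperative=occurs, Lower gearbox malfunctions=occurs → all inputs occur → occurs.
Remote branch inoperative [AND]: Power feed unavailable=occurs, Position sensor malfunctions=occurs, Emergency power feeder degraded=occurs, B manual crank offline=occurs → all inputs occur → occurs.
Control chain lost [AND]: Local branch fails=occurs, Remote branch inoperative=occurs → all inputs occur → occurs.
Dam spillway gate fails to open [OR]: Control chain lost=occurs, C brake 2 degraded=not, B limit switch 2 fails=not → at least one input occurs → occurs.

Yes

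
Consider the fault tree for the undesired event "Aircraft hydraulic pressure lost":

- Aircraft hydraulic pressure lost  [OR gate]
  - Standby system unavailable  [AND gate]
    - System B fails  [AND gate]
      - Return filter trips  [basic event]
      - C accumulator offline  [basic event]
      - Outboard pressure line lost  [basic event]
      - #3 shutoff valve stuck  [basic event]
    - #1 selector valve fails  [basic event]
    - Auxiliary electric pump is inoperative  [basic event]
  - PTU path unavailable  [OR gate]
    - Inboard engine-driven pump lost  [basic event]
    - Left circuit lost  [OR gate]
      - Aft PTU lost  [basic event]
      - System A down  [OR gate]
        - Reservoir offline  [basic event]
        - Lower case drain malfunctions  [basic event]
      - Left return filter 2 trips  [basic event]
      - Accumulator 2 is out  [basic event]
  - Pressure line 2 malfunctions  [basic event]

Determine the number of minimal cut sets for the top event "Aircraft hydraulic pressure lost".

8

System B fails [AND]: one cut set from each child combined → 1 × 1 × 1 × 1 = 1 cut set(s).
Standby system unavailable [AND]: one cut set from each child combined → 1 × 1 × 1 = 1 cut set(s).
System A down [OR]: union of children's cut sets → 2 cut set(s).
Left circuit lost [OR]: union of children's cut sets → 5 cut set(s).
PTU path unavailable [OR]: union of children's cut sets → 6 cut set(s).
Aircraft hydraulic pressure lost [OR]: union of children's cut sets → 8 cut set(s).
Minimal cut sets: {#1 selector valve fails, #3 shutoff valve stuck, Auxiliary electric pump is inoperative, C accumulator offline, Outboard pressure line lost, Return filter trips}; {Inboard engine-driven pump lost}; {Aft PTU lost}; {Reservoir offline}; {Lower case drain malfunctions}; {Left return filter 2 trips}; {Accumulator 2 is out}; {Pressure line 2 malfunctions}.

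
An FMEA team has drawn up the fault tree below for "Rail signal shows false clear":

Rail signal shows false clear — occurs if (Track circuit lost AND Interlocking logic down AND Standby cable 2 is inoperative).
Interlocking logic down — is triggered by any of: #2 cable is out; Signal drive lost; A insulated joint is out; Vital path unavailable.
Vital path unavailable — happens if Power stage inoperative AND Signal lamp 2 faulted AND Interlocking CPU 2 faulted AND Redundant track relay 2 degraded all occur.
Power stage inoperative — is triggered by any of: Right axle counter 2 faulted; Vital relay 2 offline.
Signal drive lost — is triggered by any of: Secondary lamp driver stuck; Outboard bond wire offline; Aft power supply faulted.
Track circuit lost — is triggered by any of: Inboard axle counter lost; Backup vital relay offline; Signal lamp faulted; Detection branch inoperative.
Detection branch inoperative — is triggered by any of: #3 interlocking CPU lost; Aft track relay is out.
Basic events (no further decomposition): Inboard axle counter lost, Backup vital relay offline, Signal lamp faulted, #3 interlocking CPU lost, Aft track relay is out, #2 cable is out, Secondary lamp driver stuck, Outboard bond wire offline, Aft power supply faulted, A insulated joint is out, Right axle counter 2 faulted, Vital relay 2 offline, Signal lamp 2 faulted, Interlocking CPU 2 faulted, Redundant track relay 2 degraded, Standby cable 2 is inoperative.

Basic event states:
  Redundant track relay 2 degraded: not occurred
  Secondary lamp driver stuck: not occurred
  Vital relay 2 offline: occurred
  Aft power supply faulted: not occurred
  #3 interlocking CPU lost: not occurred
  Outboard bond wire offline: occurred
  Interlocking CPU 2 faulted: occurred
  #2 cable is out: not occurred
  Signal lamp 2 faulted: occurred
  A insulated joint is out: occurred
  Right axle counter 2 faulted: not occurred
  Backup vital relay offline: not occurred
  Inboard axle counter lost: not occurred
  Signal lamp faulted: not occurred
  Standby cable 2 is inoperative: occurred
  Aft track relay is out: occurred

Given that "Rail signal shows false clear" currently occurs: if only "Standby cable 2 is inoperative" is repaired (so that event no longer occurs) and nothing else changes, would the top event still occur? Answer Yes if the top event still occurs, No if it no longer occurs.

Counterfactual: set "Standby cable 2 is inoperative" to not occurred.
Detection branch inoperative [OR]: #3 interlocking CPU lost=not, Aft track relay is out=occurs → at least one input occurs → occurs.
Track circuit lost [OR]: Inboard axle counter lost=not, Backup vital relay offline=not, Signal lamp faulted=not, Detection branch inoperative=occurs → at least one input occurs → occurs.
Signal drive lost [OR]: Secondary lamp driver stuck=not, Outboard bond wire offline=occurs, Aft power supply faulted=not → at least one input occurs → occurs.
Power stage inoperative [OR]: Right axle counter 2 faulted=not, Vital relay 2 offline=occurs → at least one input occurs → occurs.
Vital path unavailable [AND]: Power stage inoperative=occurs, Signal lamp 2 faulted=occurs, Interlocking CPU 2 faulted=occurs, Redundant track relay 2 degraded=not → not all inputs occur → does not occur.
Interlocking logic down [OR]: #2 cable is out=not, Signal drive lost=occurs, A insulated joint is out=occurs, Vital path unavailable=not → at least one input occurs → occurs.
Rail signal shows false clear [AND]: Track circuit lost=occurs, Interlocking logic down=occurs, Standby cable 2 is inoperative=not → not all inputs occur → does not occur.

No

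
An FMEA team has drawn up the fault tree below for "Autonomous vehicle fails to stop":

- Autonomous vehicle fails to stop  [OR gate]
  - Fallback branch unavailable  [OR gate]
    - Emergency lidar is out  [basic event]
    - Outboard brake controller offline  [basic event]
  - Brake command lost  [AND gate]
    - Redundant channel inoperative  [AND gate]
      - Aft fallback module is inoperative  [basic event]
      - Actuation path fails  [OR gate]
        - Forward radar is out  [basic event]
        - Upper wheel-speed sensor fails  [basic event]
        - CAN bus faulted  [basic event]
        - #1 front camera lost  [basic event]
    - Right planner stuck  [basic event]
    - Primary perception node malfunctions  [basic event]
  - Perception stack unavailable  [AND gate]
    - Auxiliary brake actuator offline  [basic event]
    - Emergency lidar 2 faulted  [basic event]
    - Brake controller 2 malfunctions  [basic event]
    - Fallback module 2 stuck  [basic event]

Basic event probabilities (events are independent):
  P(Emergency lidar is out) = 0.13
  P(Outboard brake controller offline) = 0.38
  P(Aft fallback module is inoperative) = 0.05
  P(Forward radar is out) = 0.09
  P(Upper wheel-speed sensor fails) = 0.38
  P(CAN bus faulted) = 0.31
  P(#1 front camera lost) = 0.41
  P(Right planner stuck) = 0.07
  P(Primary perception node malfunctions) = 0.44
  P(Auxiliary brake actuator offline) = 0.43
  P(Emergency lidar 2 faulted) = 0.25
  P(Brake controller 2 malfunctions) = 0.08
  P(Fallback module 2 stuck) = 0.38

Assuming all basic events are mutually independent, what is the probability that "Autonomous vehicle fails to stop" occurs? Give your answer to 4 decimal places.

0.4630

P(Fallback branch unavailable) [OR] = 1 − (1−0.13) × (1−0.38) = 0.460600
P(Actuation path fails) [OR] = 1 − (1−0.09) × (1−0.38) × (1−0.31) × (1−0.41) = 0.770314
P(Redundant channel inoperative) [AND] = 0.05 × 0.770314 = 0.038516
P(Brake command lost) [AND] = 0.038516 × 0.07 × 0.44 = 0.001186
P(Perception stack unavailable) [AND] = 0.43 × 0.25 × 0.08 × 0.38 = 0.003268
P(Autonomous vehicle fails to stop) [OR] = 1 − (1−0.460600) × (1−0.001186) × (1−0.003268) = 0.463000
Rounded to 4 decimal places: P(Autonomous vehicle fails to stop) ≈ 0.4630.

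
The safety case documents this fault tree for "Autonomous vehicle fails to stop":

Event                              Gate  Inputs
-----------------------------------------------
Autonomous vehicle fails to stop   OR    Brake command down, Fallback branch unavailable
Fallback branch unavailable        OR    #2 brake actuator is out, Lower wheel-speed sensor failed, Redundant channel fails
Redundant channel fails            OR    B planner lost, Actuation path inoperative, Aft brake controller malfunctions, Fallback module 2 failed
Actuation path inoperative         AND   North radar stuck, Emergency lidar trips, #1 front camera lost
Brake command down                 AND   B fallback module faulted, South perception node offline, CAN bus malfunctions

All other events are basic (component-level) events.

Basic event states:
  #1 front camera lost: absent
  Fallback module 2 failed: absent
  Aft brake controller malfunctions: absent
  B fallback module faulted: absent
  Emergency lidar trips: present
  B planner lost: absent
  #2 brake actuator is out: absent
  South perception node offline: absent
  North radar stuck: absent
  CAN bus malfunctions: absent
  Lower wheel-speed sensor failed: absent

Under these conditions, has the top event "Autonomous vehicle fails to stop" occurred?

Brake command down [AND]: B fallback module faulted=not, South perception node offline=not, CAN bus malfunctions=not → not all inputs occur → does not occur.
Actuation path inoperative [AND]: North radar stuck=not, Emergency lidar trips=occurs, #1 front camera lost=not → not all inputs occur → does not occur.
Redundant channel fails [OR]: B planner lost=not, Actuation path inoperative=not, Aft brake controller malfunctions=not, Fallback module 2 failed=not → no input occurs → does not occur.
Fallback branch unavailable [OR]: #2 brake actuator is out=not, Lower wheel-speed sensor failed=not, Redundant channel fails=not → no input occurs → does not occur.
Autonomous vehicle fails to stop [OR]: Brake command down=not, Fallback branch unavailable=not → no input occurs → does not occur.

No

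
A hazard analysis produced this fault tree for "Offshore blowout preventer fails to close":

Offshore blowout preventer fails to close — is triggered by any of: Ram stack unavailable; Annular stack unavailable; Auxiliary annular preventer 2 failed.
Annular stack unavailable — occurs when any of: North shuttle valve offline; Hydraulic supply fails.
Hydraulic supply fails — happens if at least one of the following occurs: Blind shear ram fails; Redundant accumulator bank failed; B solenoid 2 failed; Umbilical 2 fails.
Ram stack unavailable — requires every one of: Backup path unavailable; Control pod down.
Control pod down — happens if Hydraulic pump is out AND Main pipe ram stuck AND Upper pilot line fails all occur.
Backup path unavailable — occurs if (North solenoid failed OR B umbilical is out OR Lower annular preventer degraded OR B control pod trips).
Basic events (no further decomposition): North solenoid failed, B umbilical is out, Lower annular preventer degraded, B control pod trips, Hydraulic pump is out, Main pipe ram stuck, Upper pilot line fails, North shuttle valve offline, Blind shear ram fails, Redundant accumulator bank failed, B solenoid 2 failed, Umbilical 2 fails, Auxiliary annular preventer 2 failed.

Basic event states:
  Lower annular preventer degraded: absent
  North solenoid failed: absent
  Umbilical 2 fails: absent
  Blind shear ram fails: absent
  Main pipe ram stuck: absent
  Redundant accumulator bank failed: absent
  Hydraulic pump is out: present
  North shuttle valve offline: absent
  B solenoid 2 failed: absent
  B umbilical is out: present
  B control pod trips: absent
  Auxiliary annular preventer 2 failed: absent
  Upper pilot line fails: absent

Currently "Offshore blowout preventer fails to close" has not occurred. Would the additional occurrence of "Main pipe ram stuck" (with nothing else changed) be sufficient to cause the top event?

Counterfactual: set "Main pipe ram stuck" to occurred.
Backup path unavailable [OR]: North solenoid failed=not, B umbilical is out=occurs, Lower annular preventer degraded=not, B control pod trips=not → at least one input occurs → occurs.
Control pod down [AND]: Hydraulic pump is out=occurs, Main pipe ram stuck=occurs, Upper pilot line fails=not → not all inputs occur → does not occur.
Ram stack unavailable [AND]: Backup path unavailable=occurs, Control pod down=not → not all inputs occur → does not occur.
Hydraulic supply fails [OR]: Blind shear ram fails=not, Redundant accumulator bank failed=not, B solenoid 2 failed=not, Umbilical 2 fails=not → no input occurs → does not occur.
Annular stack unavailable [OR]: North shuttle valve offline=not, Hydraulic supply fails=not → no input occurs → does not occur.
Offshore blowout preventer fails to close [OR]: Ram stack unavailable=not, Annular stack unavailable=not, Auxiliary annular preventer 2 failed=not → no input occurs → does not occur.

No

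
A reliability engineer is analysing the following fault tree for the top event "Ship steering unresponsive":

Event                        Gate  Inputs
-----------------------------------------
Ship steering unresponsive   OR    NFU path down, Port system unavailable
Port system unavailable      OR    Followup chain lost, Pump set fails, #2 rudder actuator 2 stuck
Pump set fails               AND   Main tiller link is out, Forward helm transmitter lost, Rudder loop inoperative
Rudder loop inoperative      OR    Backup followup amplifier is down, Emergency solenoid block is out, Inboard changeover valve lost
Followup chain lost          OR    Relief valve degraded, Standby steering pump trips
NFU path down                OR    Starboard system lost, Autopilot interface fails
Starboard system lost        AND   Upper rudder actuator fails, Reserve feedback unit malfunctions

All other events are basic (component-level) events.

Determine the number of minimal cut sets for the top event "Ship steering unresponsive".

Starboard system lost [AND]: one cut set from each child combined → 1 × 1 = 1 cut set(s).
NFU path down [OR]: union of children's cut sets → 2 cut set(s).
Followup chain lost [OR]: union of children's cut sets → 2 cut set(s).
Rudder loop inoperative [OR]: union of children's cut sets → 3 cut set(s).
Pump set fails [AND]: one cut set from each child combined → 1 × 1 × 3 = 3 cut set(s).
Port system unavailable [OR]: union of children's cut sets → 6 cut set(s).
Ship steering unresponsive [OR]: union of children's cut sets → 8 cut set(s).
Minimal cut sets: {Reserve feedback unit malfunctions, Upper rudder actuator fails}; {Autopilot interface fails}; {Relief valve degraded}; {Standby steering pump trips}; {Backup followup amplifier is down, Forward helm transmitter lost, Main tiller link is out}; {Emergency solenoid block is out, Forward helm transmitter lost, Main tiller link is out}; {Forward helm transmitter lost, Inboard changeover valve lost, Main tiller link is out}; {#2 rudder actuator 2 stuck}.

8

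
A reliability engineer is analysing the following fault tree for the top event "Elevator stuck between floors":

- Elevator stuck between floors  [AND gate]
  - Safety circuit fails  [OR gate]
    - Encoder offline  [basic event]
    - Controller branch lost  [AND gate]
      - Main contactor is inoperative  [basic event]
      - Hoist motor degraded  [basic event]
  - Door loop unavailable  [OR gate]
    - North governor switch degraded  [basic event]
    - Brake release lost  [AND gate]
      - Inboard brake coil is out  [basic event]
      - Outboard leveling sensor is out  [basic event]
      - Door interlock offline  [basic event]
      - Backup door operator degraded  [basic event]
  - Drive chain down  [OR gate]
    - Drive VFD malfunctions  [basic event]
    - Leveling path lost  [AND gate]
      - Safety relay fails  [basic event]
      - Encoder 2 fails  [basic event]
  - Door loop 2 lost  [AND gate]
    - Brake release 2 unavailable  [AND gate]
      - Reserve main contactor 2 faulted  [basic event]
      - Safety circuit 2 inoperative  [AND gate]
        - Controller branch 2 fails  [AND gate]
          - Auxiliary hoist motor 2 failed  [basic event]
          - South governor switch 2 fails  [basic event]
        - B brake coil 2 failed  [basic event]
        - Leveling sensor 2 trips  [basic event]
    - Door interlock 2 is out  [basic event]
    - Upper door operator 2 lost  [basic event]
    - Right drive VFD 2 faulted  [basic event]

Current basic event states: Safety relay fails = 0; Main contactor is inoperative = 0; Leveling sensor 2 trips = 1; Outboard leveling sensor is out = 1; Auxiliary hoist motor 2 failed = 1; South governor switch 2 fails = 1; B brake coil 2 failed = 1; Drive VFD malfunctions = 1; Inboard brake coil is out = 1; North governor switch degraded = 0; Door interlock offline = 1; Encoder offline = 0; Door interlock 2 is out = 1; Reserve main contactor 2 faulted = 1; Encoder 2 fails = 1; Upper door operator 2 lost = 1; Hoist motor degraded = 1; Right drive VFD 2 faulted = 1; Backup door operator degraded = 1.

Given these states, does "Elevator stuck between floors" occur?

Controller branch lost [AND]: Main contactor is inoperative=not, Hoist motor degraded=occurs → not all inputs occur → does not occur.
Safety circuit fails [OR]: Encoder offline=not, Controller branch lost=not → no input occurs → does not occur.
Brake release lost [AND]: Inboard brake coil is out=occurs, Outboard leveling sensor is out=occurs, Door interlock offline=occurs, Backup door operator degraded=occurs → all inputs occur → occurs.
Door loop unavailable [OR]: North governor switch degraded=not, Brake release lost=occurs → at least one input occurs → occurs.
Leveling path lost [AND]: Safety relay fails=not, Encoder 2 fails=occurs → not all inputs occur → does not occur.
Drive chain down [OR]: Drive VFD malfunctions=occurs, Leveling path lost=not → at least one input occurs → occurs.
Controller branch 2 fails [AND]: Auxiliary hoist motor 2 failed=occurs, South governor switch 2 fails=occurs → all inputs occur → occurs.
Safety circuit 2 inoperative [AND]: Controller branch 2 fails=occurs, B brake coil 2 failed=occurs, Leveling sensor 2 trips=occurs → all inputs occur → occurs.
Brake release 2 unavailable [AND]: Reserve main contactor 2 faulted=occurs, Safety circuit 2 inoperative=occurs → all inputs occur → occurs.
Door loop 2 lost [AND]: Brake release 2 unavailable=occurs, Door interlock 2 is out=occurs, Upper door operator 2 lost=occurs, Right drive VFD 2 faulted=occurs → all inputs occur → occurs.
Elevator stuck between floors [AND]: Safety circuit fails=not, Door loop unavailable=occurs, Drive chain down=occurs, Door loop 2 lost=occurs → not all inputs occur → does not occur.

No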